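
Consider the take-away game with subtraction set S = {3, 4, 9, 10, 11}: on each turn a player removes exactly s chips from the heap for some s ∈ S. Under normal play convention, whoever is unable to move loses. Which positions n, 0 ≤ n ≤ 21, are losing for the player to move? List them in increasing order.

0, 1, 2, 7, 8, 14, 15, 20, 21

n :  0  1  2  3  4  5  6  7  8  9 10 11 12 13 14 15 16 17 18 19 20 21
G :  0  0  0  1  1  1  2  0  0  3  1  1  2  2  0  0  3  1  1  2  0  0
P-positions are exactly the n with G(n) = 0.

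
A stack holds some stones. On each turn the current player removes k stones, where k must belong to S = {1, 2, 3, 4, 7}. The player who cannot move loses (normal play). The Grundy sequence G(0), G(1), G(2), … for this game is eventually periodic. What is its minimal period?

5

G(0) = 0
G(1) = mex{0} = 1
G(2) = mex{1,0} = 2
G(3) = mex{2,1,0} = 3
G(4) = mex{3,2,1,0} = 4
G(5) = mex{4,3,2,1} = 0
G(6) = mex{0,4,3,2} = 1
G(7) = mex{1,0,4,3,0} = 2
G(8) = mex{2,1,0,4,1} = 3
G(9) = mex{3,2,1,0,2} = 4
G(10) = mex{4,3,2,1,3} = 0
G(11) = mex{0,4,3,2,4} = 1
G(12) = mex{1,0,4,3,0} = 2
G(13) = mex{2,1,0,4,1} = 3
G(14) = mex{3,2,1,0,2} = 4
G(n+5) = G(n) holds for n = 0,…,6 (a full window of length max(S) = 7), so the sequence is purely periodic with period 5.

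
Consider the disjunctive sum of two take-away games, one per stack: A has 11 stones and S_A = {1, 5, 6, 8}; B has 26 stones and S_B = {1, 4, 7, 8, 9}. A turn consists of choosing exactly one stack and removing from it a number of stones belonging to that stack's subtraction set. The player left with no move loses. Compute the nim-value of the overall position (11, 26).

4

Stack A, S = {1, 5, 6, 8}:
G(0) = 0
G(1) = mex{0} = 1
G(2) = mex{1} = 0
G(3) = mex{0} = 1
G(4) = mex{1} = 0
G(5) = mex{0,0} = 1
G(6) = mex{1,1,0} = 2
G(7) = mex{2,0,1} = 3
G(8) = mex{3,1,0,0} = 2
G(9) = mex{2,0,1,1} = 3
G(10) = mex{3,1,0,0} = 2
G(11) = mex{2,2,1,1} = 0
G_A(11) = 0.
Stack B, S = {1, 4, 7, 8, 9}:
n :  0  1  2  3  4  5  6  7  8  9 10 11 12 13 14 15 16 17 18 19 20 21 22 23 24 25 26
G :  0  1  0  1  2  0  1  2  3  2  3  4  5  3  4  0  1  0  1  2  0  1  2  3  2  3  4
G_B(26) = 4.
Combined Grundy value = 0 ⊕ 4 = 4.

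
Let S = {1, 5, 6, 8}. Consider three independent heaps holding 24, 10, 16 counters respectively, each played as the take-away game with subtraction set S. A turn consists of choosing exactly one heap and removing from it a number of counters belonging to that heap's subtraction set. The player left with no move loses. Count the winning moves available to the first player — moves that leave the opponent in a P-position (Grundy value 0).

All heaps use S = {1, 5, 6, 8}:
n :  0  1  2  3  4  5  6  7  8  9 10 11 12 13 14 15 16 17 18 19 20 21 22 23 24
G :  0  1  0  1  0  1  2  3  2  3  2  0  1  0  1  0  1  2  3  2  3  2  0  1  0
Heap A: G(24) = 0.
Heap B: G(10) = 2.
Heap C: G(16) = 1.
Combined Grundy value = 0 ⊕ 2 ⊕ 1 = 3.
A winning move leaves total XOR = 0, i.e. changes one component's Grundy value g to g ⊕ X where X is the current total.
Heap A: need g' = 0⊕3 = 3. Options: 24−1→G=1, 24−5→G=2, 24−6→G=3, 24−8→G=1. Hits: 1.
Heap B: need g' = 2⊕3 = 1. Options: 10−1→G=3, 10−5→G=1, 10−6→G=0, 10−8→G=0. Hits: 1.
Heap C: need g' = 1⊕3 = 2. Options: 16−1→G=0, 16−5→G=0, 16−6→G=2, 16−8→G=2. Hits: 2.

4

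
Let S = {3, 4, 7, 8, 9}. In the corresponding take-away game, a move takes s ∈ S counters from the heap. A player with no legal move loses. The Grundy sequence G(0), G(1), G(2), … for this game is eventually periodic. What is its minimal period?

n :  0  1  2  3  4  5  6  7  8  9 10 11 12 13 14 15 16 17 18 19 20 21 22 23 24 25
G :  0  0  0  1  1  1  2  2  2  3  3  3  0  0  0  1  1  1  2  2  2  3  3  3  0  0
G(n+12) = G(n) holds for n = 0,…,8 (a full window of length max(S) = 9), so the sequence is purely periodic with period 12.

12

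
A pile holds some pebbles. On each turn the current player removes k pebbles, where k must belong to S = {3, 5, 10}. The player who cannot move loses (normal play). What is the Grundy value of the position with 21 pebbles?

2

G(0) = 0
G(1) = mex{} = 0
G(2) = mex{} = 0
G(3) = mex{0} = 1
G(4) = mex{0} = 1
G(5) = mex{0,0} = 1
G(6) = mex{1,0} = 2
G(7) = mex{1,0} = 2
G(8) = mex{1,1} = 0
G(9) = mex{2,1} = 0
G(10) = mex{2,1,0} = 3
G(11) = mex{0,2,0} = 1
G(12) = mex{0,2,0} = 1
G(13) = mex{3,0,1} = 2
G(14) = mex{1,0,1} = 2
G(15) = mex{1,3,1} = 0
G(16) = mex{2,1,2} = 0
G(17) = mex{2,1,2} = 0
G(18) = mex{0,2,0} = 1
G(19) = mex{0,2,0} = 1
G(20) = mex{0,0,3} = 1
G(21) = mex{1,0,1} = 2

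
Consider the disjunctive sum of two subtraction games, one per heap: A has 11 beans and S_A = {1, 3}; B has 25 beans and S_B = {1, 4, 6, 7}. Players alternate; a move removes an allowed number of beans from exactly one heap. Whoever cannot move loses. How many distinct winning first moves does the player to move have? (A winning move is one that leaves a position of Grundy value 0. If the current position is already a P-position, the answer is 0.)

Heap A, S = {1, 3}:
G(0) = 0
G(1) = mex{0} = 1
G(2) = mex{1} = 0
G(3) = mex{0,0} = 1
G(4) = mex{1,1} = 0
G(5) = mex{0,0} = 1
G(6) = mex{1,1} = 0
G(7) = mex{0,0} = 1
G(8) = mex{1,1} = 0
G(9) = mex{0,0} = 1
G(10) = mex{1,1} = 0
G(11) = mex{0,0} = 1
G_A(11) = 1.
Heap B, S = {1, 4, 6, 7}:
n :  0  1  2  3  4  5  6  7  8  9 10 11 12 13 14 15 16 17 18 19 20 21 22 23 24 25
G :  0  1  0  1  2  0  1  2  3  2  0  1  2  0  1  0  1  2  0  1  2  3  2  0  1  2
G_B(25) = 2.
Combined Grundy value = 1 ⊕ 2 = 3.
A winning move leaves total XOR = 0, i.e. changes one component's Grundy value g to g ⊕ X where X is the current total.
Heap A: need g' = 1⊕3 = 2. Options: 11−1→G=0, 11−3→G=0. Hits: 0.
Heap B: need g' = 2⊕3 = 1. Options: 25−1→G=1, 25−4→G=3, 25−6→G=1, 25−7→G=0. Hits: 2.

2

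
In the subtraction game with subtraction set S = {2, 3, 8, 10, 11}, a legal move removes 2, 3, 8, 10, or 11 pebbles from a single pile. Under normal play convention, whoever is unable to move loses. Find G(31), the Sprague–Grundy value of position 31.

3

G(0) = 0
G(1) = mex{} = 0
G(2) = mex{0} = 1
G(3) = mex{0,0} = 1
G(4) = mex{1,0} = 2
G(5) = mex{1,1} = 0
G(6) = mex{2,1} = 0
G(7) = mex{0,2} = 1
G(8) = mex{0,0,0} = 1
G(9) = mex{1,0,0} = 2
G(10) = mex{1,1,1,0} = 2
G(11) = mex{2,1,1,0,0} = 3
G(12) = mex{2,2,2,1,0} = 3
G(13) = mex{3,2,0,1,1} = 4
G(14) = mex{3,3,0,2,1} = 4
G(15) = mex{4,3,1,0,2} = 5
G(16) = mex{4,4,1,0,0} = 2
G(17) = mex{5,4,2,1,0} = 3
G(18) = mex{2,5,2,1,1} = 0
G(19) = mex{3,2,3,2,1} = 0
G(20) = mex{0,3,3,2,2} = 1
G(21) = mex{0,0,4,3,2} = 1
G(22) = mex{1,0,4,3,3} = 2
G(23) = mex{1,1,5,4,3} = 0
G(24) = mex{2,1,2,4,4} = 0
G(25) = mex{0,2,3,5,4} = 1
G(26) = mex{0,0,0,2,5} = 1
G(27) = mex{1,0,0,3,2} = 4
G(28) = mex{1,1,1,0,3} = 2
G(29) = mex{4,1,1,0,0} = 2
G(30) = mex{2,4,2,1,0} = 3
G(31) = mex{2,2,0,1,1} = 3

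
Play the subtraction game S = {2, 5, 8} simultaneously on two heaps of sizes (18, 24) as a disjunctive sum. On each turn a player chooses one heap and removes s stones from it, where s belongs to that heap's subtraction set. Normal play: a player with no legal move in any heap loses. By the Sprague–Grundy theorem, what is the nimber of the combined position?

All heaps use S = {2, 5, 8}:
G(0) = 0
G(1) = mex{} = 0
G(2) = mex{0} = 1
G(3) = mex{0} = 1
G(4) = mex{1} = 0
G(5) = mex{1,0} = 2
G(6) = mex{0,0} = 1
G(7) = mex{2,1} = 0
G(8) = mex{1,1,0} = 2
G(9) = mex{0,0,0} = 1
G(10) = mex{2,2,1} = 0
G(11) = mex{1,1,1} = 0
G(12) = mex{0,0,0} = 1
G(13) = mex{0,2,2} = 1
G(14) = mex{1,1,1} = 0
G(15) = mex{1,0,0} = 2
G(16) = mex{0,0,2} = 1
G(17) = mex{2,1,1} = 0
G(18) = mex{1,1,0} = 2
G(19) = mex{0,0,0} = 1
G(20) = mex{2,2,1} = 0
G(21) = mex{1,1,1} = 0
G(22) = mex{0,0,0} = 1
G(23) = mex{0,2,2} = 1
G(24) = mex{1,1,1} = 0
Heap A: G(18) = 2.
Heap B: G(24) = 0.
Combined Grundy value = 2 ⊕ 0 = 2.

2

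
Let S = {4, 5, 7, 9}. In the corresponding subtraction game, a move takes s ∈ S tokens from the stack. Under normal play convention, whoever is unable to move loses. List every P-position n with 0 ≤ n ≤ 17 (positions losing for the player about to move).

0, 1, 2, 3, 13, 14, 15, 16

n :  0  1  2  3  4  5  6  7  8  9 10 11 12 13 14 15 16 17
G :  0  0  0  0  1  1  1  1  2  2  2  2  3  0  0  0  0  1
P-positions are exactly the n with G(n) = 0.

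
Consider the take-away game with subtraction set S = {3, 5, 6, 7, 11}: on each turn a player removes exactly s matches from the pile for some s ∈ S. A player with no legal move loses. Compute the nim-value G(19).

3

G(0) = 0
G(1) = mex{} = 0
G(2) = mex{} = 0
G(3) = mex{0} = 1
G(4) = mex{0} = 1
G(5) = mex{0,0} = 1
G(6) = mex{1,0,0} = 2
G(7) = mex{1,0,0,0} = 2
G(8) = mex{1,1,0,0} = 2
G(9) = mex{2,1,1,0} = 3
G(10) = mex{2,1,1,1} = 0
G(11) = mex{2,2,1,1,0} = 3
G(12) = mex{3,2,2,1,0} = 4
G(13) = mex{0,2,2,2,0} = 1
G(14) = mex{3,3,2,2,1} = 0
G(15) = mex{4,0,3,2,1} = 5
G(16) = mex{1,3,0,3,1} = 2
G(17) = mex{0,4,3,0,2} = 1
G(18) = mex{5,1,4,3,2} = 0
G(19) = mex{2,0,1,4,2} = 3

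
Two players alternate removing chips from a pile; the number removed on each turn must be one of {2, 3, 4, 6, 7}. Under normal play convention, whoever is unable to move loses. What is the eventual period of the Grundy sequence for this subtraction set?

9

n :  0  1  2  3  4  5  6  7  8  9 10 11 12 13 14 15 16 17 18 19
G :  0  0  1  1  2  2  3  3  4  0  0  1  1  2  2  3  3  4  0  0
G(n+9) = G(n) holds for n = 0,…,6 (a full window of length max(S) = 7), so the sequence is purely periodic with period 9.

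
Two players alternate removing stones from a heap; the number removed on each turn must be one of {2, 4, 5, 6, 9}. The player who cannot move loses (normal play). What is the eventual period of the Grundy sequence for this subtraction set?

G(0) = 0
G(1) = mex{} = 0
G(2) = mex{0} = 1
G(3) = mex{0} = 1
G(4) = mex{1,0} = 2
G(5) = mex{1,0,0} = 2
G(6) = mex{2,1,0,0} = 3
G(7) = mex{2,1,1,0} = 3
G(8) = mex{3,2,1,1} = 0
G(9) = mex{3,2,2,1,0} = 4
G(10) = mex{0,3,2,2,0} = 1
G(11) = mex{4,3,3,2,1} = 0
G(12) = mex{1,0,3,3,1} = 2
G(13) = mex{0,4,0,3,2} = 1
G(14) = mex{2,1,4,0,2} = 3
G(15) = mex{1,0,1,4,3} = 2
G(16) = mex{3,2,0,1,3} = 4
G(17) = mex{2,1,2,0,0} = 3
G(18) = mex{4,3,1,2,4} = 0
G(19) = mex{3,2,3,1,1} = 0
G(20) = mex{0,4,2,3,0} = 1
G(21) = mex{0,3,4,2,2} = 1
G(22) = mex{1,0,3,4,1} = 2
G(23) = mex{1,0,0,3,3} = 2
G(24) = mex{2,1,0,0,2} = 3
G(25) = mex{2,1,1,0,4} = 3
G(26) = mex{3,2,1,1,3} = 0
G(27) = mex{3,2,2,1,0} = 4
G(28) = mex{0,3,2,2,0} = 1
G(29) = mex{4,3,3,2,1} = 0
G(30) = mex{1,0,3,3,1} = 2
G(31) = mex{0,4,0,3,2} = 1
G(32) = mex{2,1,4,0,2} = 3
G(33) = mex{1,0,1,4,3} = 2
G(34) = mex{3,2,0,1,3} = 4
G(35) = mex{2,1,2,0,0} = 3
G(36) = mex{4,3,1,2,4} = 0
G(37) = mex{3,2,3,1,1} = 0
G(n+18) = G(n) holds for n = 0,…,8 (a full window of length max(S) = 9), so the sequence is purely periodic with period 18.

18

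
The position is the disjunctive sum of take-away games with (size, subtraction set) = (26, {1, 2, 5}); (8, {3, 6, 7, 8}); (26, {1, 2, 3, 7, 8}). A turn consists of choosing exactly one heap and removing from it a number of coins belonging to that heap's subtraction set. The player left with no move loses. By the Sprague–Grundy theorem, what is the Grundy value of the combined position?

Heap A, S = {1, 2, 5}:
G(0) = 0
G(1) = mex{0} = 1
G(2) = mex{1,0} = 2
G(3) = mex{2,1} = 0
G(4) = mex{0,2} = 1
G(5) = mex{1,0,0} = 2
G(6) = mex{2,1,1} = 0
G(7) = mex{0,2,2} = 1
G(8) = mex{1,0,0} = 2
G(9) = mex{2,1,1} = 0
G(10) = mex{0,2,2} = 1
G(11) = mex{1,0,0} = 2
G(12) = mex{2,1,1} = 0
G(13) = mex{0,2,2} = 1
G(14) = mex{1,0,0} = 2
G(15) = mex{2,1,1} = 0
G(16) = mex{0,2,2} = 1
G(17) = mex{1,0,0} = 2
G(18) = mex{2,1,1} = 0
G(19) = mex{0,2,2} = 1
G(20) = mex{1,0,0} = 2
G(21) = mex{2,1,1} = 0
G(22) = mex{0,2,2} = 1
G(23) = mex{1,0,0} = 2
G(24) = mex{2,1,1} = 0
G(25) = mex{0,2,2} = 1
G(26) = mex{1,0,0} = 2
G_A(26) = 2.
Heap B, S = {3, 6, 7, 8}:
n : 0 1 2 3 4 5 6 7 8
G : 0 0 0 1 1 1 2 2 2
G_B(8) = 2.
Heap C, S = {1, 2, 3, 7, 8}:
n :  0  1  2  3  4  5  6  7  8  9 10 11 12 13 14 15 16 17 18 19 20 21 22 23 24 25 26
G :  0  1  2  3  0  1  2  3  4  0  1  2  3  0  1  2  3  4  0  1  2  3  0  1  2  3  4
G_C(26) = 4.
Combined Grundy value = 2 ⊕ 2 ⊕ 4 = 4.

4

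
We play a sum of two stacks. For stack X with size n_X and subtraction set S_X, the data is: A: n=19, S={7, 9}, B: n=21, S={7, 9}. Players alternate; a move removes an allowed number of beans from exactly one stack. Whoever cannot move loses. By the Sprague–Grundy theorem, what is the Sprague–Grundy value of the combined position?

0

Stack A, S = {7, 9}:
G(0) = 0
G(1) = mex{} = 0
G(2) = mex{} = 0
G(3) = mex{} = 0
G(4) = mex{} = 0
G(5) = mex{} = 0
G(6) = mex{} = 0
G(7) = mex{0} = 1
G(8) = mex{0} = 1
G(9) = mex{0,0} = 1
G(10) = mex{0,0} = 1
G(11) = mex{0,0} = 1
G(12) = mex{0,0} = 1
G(13) = mex{0,0} = 1
G(14) = mex{1,0} = 2
G(15) = mex{1,0} = 2
G(16) = mex{1,1} = 0
G(17) = mex{1,1} = 0
G(18) = mex{1,1} = 0
G(19) = mex{1,1} = 0
G_A(19) = 0.
Stack B, S = {7, 9}:
n :  0  1  2  3  4  5  6  7  8  9 10 11 12 13 14 15 16 17 18 19 20 21
G :  0  0  0  0  0  0  0  1  1  1  1  1  1  1  2  2  0  0  0  0  0  0
G_B(21) = 0.
Combined Grundy value = 0 ⊕ 0 = 0.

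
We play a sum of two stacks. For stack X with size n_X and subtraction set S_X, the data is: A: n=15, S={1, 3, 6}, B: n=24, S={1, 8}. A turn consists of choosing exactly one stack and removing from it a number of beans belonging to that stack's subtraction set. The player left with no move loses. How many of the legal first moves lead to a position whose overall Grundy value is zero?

Stack A, S = {1, 3, 6}:
G(0) = 0
G(1) = mex{0} = 1
G(2) = mex{1} = 0
G(3) = mex{0,0} = 1
G(4) = mex{1,1} = 0
G(5) = mex{0,0} = 1
G(6) = mex{1,1,0} = 2
G(7) = mex{2,0,1} = 3
G(8) = mex{3,1,0} = 2
G(9) = mex{2,2,1} = 0
G(10) = mex{0,3,0} = 1
G(11) = mex{1,2,1} = 0
G(12) = mex{0,0,2} = 1
G(13) = mex{1,1,3} = 0
G(14) = mex{0,0,2} = 1
G(15) = mex{1,1,0} = 2
G_A(15) = 2.
Stack B, S = {1, 8}:
n :  0  1  2  3  4  5  6  7  8  9 10 11 12 13 14 15 16 17 18 19 20 21 22 23 24
G :  0  1  0  1  0  1  0  1  2  0  1  0  1  0  1  0  1  2  0  1  0  1  0  1  0
G_B(24) = 0.
Combined Grundy value = 2 ⊕ 0 = 2.
A winning move leaves total XOR = 0, i.e. changes one component's Grundy value g to g ⊕ X where X is the current total.
Stack A: need g' = 2⊕2 = 0. Options: 15−1→G=1, 15−3→G=1, 15−6→G=0. Hits: 1.
Stack B: need g' = 0⊕2 = 2. Options: 24−1→G=1, 24−8→G=1. Hits: 0.

1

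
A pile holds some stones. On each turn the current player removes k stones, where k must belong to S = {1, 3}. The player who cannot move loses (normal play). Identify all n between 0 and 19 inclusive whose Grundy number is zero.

0, 2, 4, 6, 8, 10, 12, 14, 16, 18

G(0) = 0
G(1) = mex{0} = 1
G(2) = mex{1} = 0
G(3) = mex{0,0} = 1
G(4) = mex{1,1} = 0
G(5) = mex{0,0} = 1
G(6) = mex{1,1} = 0
G(7) = mex{0,0} = 1
G(8) = mex{1,1} = 0
G(9) = mex{0,0} = 1
G(10) = mex{1,1} = 0
G(11) = mex{0,0} = 1
G(12) = mex{1,1} = 0
G(13) = mex{0,0} = 1
G(14) = mex{1,1} = 0
G(15) = mex{0,0} = 1
G(16) = mex{1,1} = 0
G(17) = mex{0,0} = 1
G(18) = mex{1,1} = 0
G(19) = mex{0,0} = 1
P-positions are exactly the n with G(n) = 0.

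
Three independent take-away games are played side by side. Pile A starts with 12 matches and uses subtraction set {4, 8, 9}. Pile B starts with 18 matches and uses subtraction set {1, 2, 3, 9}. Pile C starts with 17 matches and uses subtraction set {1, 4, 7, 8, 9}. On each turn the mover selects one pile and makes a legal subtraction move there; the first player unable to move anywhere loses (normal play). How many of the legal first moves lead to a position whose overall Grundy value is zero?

3

Pile A, S = {4, 8, 9}:
G(0) = 0
G(1) = mex{} = 0
G(2) = mex{} = 0
G(3) = mex{} = 0
G(4) = mex{0} = 1
G(5) = mex{0} = 1
G(6) = mex{0} = 1
G(7) = mex{0} = 1
G(8) = mex{1,0} = 2
G(9) = mex{1,0,0} = 2
G(10) = mex{1,0,0} = 2
G(11) = mex{1,0,0} = 2
G(12) = mex{2,1,0} = 3
G_A(12) = 3.
Pile B, S = {1, 2, 3, 9}:
n :  0  1  2  3  4  5  6  7  8  9 10 11 12 13 14 15 16 17 18
G :  0  1  2  3  0  1  2  3  0  1  2  3  0  1  2  3  0  1  2
G_B(18) = 2.
Pile C, S = {1, 4, 7, 8, 9}:
G(0) = 0
G(1) = mex{0} = 1
G(2) = mex{1} = 0
G(3) = mex{0} = 1
G(4) = mex{1,0} = 2
G(5) = mex{2,1} = 0
G(6) = mex{0,0} = 1
G(7) = mex{1,1,0} = 2
G(8) = mex{2,2,1,0} = 3
G(9) = mex{3,0,0,1,0} = 2
G(10) = mex{2,1,1,0,1} = 3
G(11) = mex{3,2,2,1,0} = 4
G(12) = mex{4,3,0,2,1} = 5
G(13) = mex{5,2,1,0,2} = 3
G(14) = mex{3,3,2,1,0} = 4
G(15) = mex{4,4,3,2,1} = 0
G(16) = mex{0,5,2,3,2} = 1
G(17) = mex{1,3,3,2,3} = 0
G_C(17) = 0.
Combined Grundy value = 3 ⊕ 2 ⊕ 0 = 1.
A winning move leaves total XOR = 0, i.e. changes one component's Grundy value g to g ⊕ X where X is the current total.
Pile A: need g' = 3⊕1 = 2. Options: 12−4→G=2, 12−8→G=1, 12−9→G=0. Hits: 1.
Pile B: need g' = 2⊕1 = 3. Options: 18−1→G=1, 18−2→G=0, 18−3→G=3, 18−9→G=1. Hits: 1.
Pile C: need g' = 0⊕1 = 1. Options: 17−1→G=1, 17−4→G=3, 17−7→G=3, 17−8→G=2, 17−9→G=3. Hits: 1.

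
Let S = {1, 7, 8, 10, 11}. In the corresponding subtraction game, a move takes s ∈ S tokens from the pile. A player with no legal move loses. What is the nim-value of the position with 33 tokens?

n :  0  1  2  3  4  5  6  7  8  9 10 11 12 13 14 15 16 17 18 19 20 21 22 23 24 25 26 27 28 29 30 31 32 33
G :  0  1  0  1  0  1  0  1  2  3  2  3  2  3  2  3  4  5  0  1  0  1  0  1  0  1  2  3  2  3  2  3  2  3

3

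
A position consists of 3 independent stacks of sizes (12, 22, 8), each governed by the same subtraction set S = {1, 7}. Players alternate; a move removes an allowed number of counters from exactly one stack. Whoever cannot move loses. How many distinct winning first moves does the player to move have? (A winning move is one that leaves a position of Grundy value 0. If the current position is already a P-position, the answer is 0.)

All stacks use S = {1, 7}:
G(0) = 0
G(1) = mex{0} = 1
G(2) = mex{1} = 0
G(3) = mex{0} = 1
G(4) = mex{1} = 0
G(5) = mex{0} = 1
G(6) = mex{1} = 0
G(7) = mex{0,0} = 1
G(8) = mex{1,1} = 0
G(9) = mex{0,0} = 1
G(10) = mex{1,1} = 0
G(11) = mex{0,0} = 1
G(12) = mex{1,1} = 0
G(13) = mex{0,0} = 1
G(14) = mex{1,1} = 0
G(15) = mex{0,0} = 1
G(16) = mex{1,1} = 0
G(17) = mex{0,0} = 1
G(18) = mex{1,1} = 0
G(19) = mex{0,0} = 1
G(20) = mex{1,1} = 0
G(21) = mex{0,0} = 1
G(22) = mex{1,1} = 0
Stack A: G(12) = 0.
Stack B: G(22) = 0.
Stack C: G(8) = 0.
Combined Grundy value = 0 ⊕ 0 ⊕ 0 = 0.
A winning move leaves total XOR = 0, i.e. changes one component's Grundy value g to g ⊕ X where X is the current total.
Stack A: target g' = 0⊕0 = 0, but every legal move changes the Grundy value (mex property), so 0 moves.
Stack B: target g' = 0⊕0 = 0, but every legal move changes the Grundy value (mex property), so 0 moves.
Stack C: target g' = 0⊕0 = 0, but every legal move changes the Grundy value (mex property), so 0 moves.

0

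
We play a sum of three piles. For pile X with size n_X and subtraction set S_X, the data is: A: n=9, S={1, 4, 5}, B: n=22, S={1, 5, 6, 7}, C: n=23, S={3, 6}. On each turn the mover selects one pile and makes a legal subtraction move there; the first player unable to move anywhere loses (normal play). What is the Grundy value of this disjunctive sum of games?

2

Pile A, S = {1, 4, 5}:
n : 0 1 2 3 4 5 6 7 8 9
G : 0 1 0 1 2 3 2 3 0 1
G_A(9) = 1.
Pile B, S = {1, 5, 6, 7}:
G(0) = 0
G(1) = mex{0} = 1
G(2) = mex{1} = 0
G(3) = mex{0} = 1
G(4) = mex{1} = 0
G(5) = mex{0,0} = 1
G(6) = mex{1,1,0} = 2
G(7) = mex{2,0,1,0} = 3
G(8) = mex{3,1,0,1} = 2
G(9) = mex{2,0,1,0} = 3
G(10) = mex{3,1,0,1} = 2
G(11) = mex{2,2,1,0} = 3
G(12) = mex{3,3,2,1} = 0
G(13) = mex{0,2,3,2} = 1
G(14) = mex{1,3,2,3} = 0
G(15) = mex{0,2,3,2} = 1
G(16) = mex{1,3,2,3} = 0
G(17) = mex{0,0,3,2} = 1
G(18) = mex{1,1,0,3} = 2
G(19) = mex{2,0,1,0} = 3
G(20) = mex{3,1,0,1} = 2
G(21) = mex{2,0,1,0} = 3
G(22) = mex{3,1,0,1} = 2
G_B(22) = 2.
Pile C, S = {3, 6}:
n :  0  1  2  3  4  5  6  7  8  9 10 11 12 13 14 15 16 17 18 19 20 21 22 23
G :  0  0  0  1  1  1  2  2  2  0  0  0  1  1  1  2  2  2  0  0  0  1  1  1
G_C(23) = 1.
Combined Grundy value = 1 ⊕ 2 ⊕ 1 = 2.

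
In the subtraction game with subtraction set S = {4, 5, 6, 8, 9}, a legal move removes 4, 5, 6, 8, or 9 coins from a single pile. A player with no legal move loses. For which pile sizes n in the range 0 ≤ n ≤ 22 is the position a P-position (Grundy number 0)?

G(0) = 0
G(1) = mex{} = 0
G(2) = mex{} = 0
G(3) = mex{} = 0
G(4) = mex{0} = 1
G(5) = mex{0,0} = 1
G(6) = mex{0,0,0} = 1
G(7) = mex{0,0,0} = 1
G(8) = mex{1,0,0,0} = 2
G(9) = mex{1,1,0,0,0} = 2
G(10) = mex{1,1,1,0,0} = 2
G(11) = mex{1,1,1,0,0} = 2
G(12) = mex{2,1,1,1,0} = 3
G(13) = mex{2,2,1,1,1} = 0
G(14) = mex{2,2,2,1,1} = 0
G(15) = mex{2,2,2,1,1} = 0
G(16) = mex{3,2,2,2,1} = 0
G(17) = mex{0,3,2,2,2} = 1
G(18) = mex{0,0,3,2,2} = 1
G(19) = mex{0,0,0,2,2} = 1
G(20) = mex{0,0,0,3,2} = 1
G(21) = mex{1,0,0,0,3} = 2
G(22) = mex{1,1,0,0,0} = 2
P-positions are exactly the n with G(n) = 0.

0, 1, 2, 3, 13, 14, 15, 16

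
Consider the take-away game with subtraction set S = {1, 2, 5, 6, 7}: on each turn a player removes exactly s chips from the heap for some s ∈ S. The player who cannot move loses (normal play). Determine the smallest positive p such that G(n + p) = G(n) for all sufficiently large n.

11

n :  0  1  2  3  4  5  6  7  8  9 10 11 12 13 14 15 16 17 18 19 20 21 22 23
G :  0  1  2  0  1  2  3  4  5  3  4  0  1  2  0  1  2  3  4  5  3  4  0  1
G(n+11) = G(n) holds for n = 0,…,6 (a full window of length max(S) = 7), so the sequence is purely periodic with period 11.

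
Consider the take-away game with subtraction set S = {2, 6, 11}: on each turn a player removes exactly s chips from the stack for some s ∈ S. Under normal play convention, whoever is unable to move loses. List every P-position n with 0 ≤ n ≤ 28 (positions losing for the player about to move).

G(0) = 0
G(1) = mex{} = 0
G(2) = mex{0} = 1
G(3) = mex{0} = 1
G(4) = mex{1} = 0
G(5) = mex{1} = 0
G(6) = mex{0,0} = 1
G(7) = mex{0,0} = 1
G(8) = mex{1,1} = 0
G(9) = mex{1,1} = 0
G(10) = mex{0,0} = 1
G(11) = mex{0,0,0} = 1
G(12) = mex{1,1,0} = 2
G(13) = mex{1,1,1} = 0
G(14) = mex{2,0,1} = 3
G(15) = mex{0,0,0} = 1
G(16) = mex{3,1,0} = 2
G(17) = mex{1,1,1} = 0
G(18) = mex{2,2,1} = 0
G(19) = mex{0,0,0} = 1
G(20) = mex{0,3,0} = 1
G(21) = mex{1,1,1} = 0
G(22) = mex{1,2,1} = 0
G(23) = mex{0,0,2} = 1
G(24) = mex{0,0,0} = 1
G(25) = mex{1,1,3} = 0
G(26) = mex{1,1,1} = 0
G(27) = mex{0,0,2} = 1
G(28) = mex{0,0,0} = 1
P-positions are exactly the n with G(n) = 0.

0, 1, 4, 5, 8, 9, 13, 17, 18, 21, 22, 25, 26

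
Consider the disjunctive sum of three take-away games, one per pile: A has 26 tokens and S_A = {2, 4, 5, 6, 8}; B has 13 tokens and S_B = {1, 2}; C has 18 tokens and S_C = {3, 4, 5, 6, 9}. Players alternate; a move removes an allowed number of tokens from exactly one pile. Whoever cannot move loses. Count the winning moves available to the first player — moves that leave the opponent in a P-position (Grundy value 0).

0

Pile A, S = {2, 4, 5, 6, 8}:
G(0) = 0
G(1) = mex{} = 0
G(2) = mex{0} = 1
G(3) = mex{0} = 1
G(4) = mex{1,0} = 2
G(5) = mex{1,0,0} = 2
G(6) = mex{2,1,0,0} = 3
G(7) = mex{2,1,1,0} = 3
G(8) = mex{3,2,1,1,0} = 4
G(9) = mex{3,2,2,1,0} = 4
G(10) = mex{4,3,2,2,1} = 0
G(11) = mex{4,3,3,2,1} = 0
G(12) = mex{0,4,3,3,2} = 1
G(13) = mex{0,4,4,3,2} = 1
G(14) = mex{1,0,4,4,3} = 2
G(15) = mex{1,0,0,4,3} = 2
G(16) = mex{2,1,0,0,4} = 3
G(17) = mex{2,1,1,0,4} = 3
G(18) = mex{3,2,1,1,0} = 4
G(19) = mex{3,2,2,1,0} = 4
G(20) = mex{4,3,2,2,1} = 0
G(21) = mex{4,3,3,2,1} = 0
G(22) = mex{0,4,3,3,2} = 1
G(23) = mex{0,4,4,3,2} = 1
G(24) = mex{1,0,4,4,3} = 2
G(25) = mex{1,0,0,4,3} = 2
G(26) = mex{2,1,0,0,4} = 3
G_A(26) = 3.
Pile B, S = {1, 2}:
n :  0  1  2  3  4  5  6  7  8  9 10 11 12 13
G :  0  1  2  0  1  2  0  1  2  0  1  2  0  1
G_B(13) = 1.
Pile C, S = {3, 4, 5, 6, 9}:
n :  0  1  2  3  4  5  6  7  8  9 10 11 12 13 14 15 16 17 18
G :  0  0  0  1  1  1  2  2  2  3  3  3  0  0  0  1  1  1  2
G_C(18) = 2.
Combined Grundy value = 3 ⊕ 1 ⊕ 2 = 0.
A winning move leaves total XOR = 0, i.e. changes one component's Grundy value g to g ⊕ X where X is the current total.
Pile A: target g' = 3⊕0 = 3, but every legal move changes the Grundy value (mex property), so 0 moves.
Pile B: target g' = 1⊕0 = 1, but every legal move changes the Grundy value (mex property), so 0 moves.
Pile C: target g' = 2⊕0 = 2, but every legal move changes the Grundy value (mex property), so 0 moves.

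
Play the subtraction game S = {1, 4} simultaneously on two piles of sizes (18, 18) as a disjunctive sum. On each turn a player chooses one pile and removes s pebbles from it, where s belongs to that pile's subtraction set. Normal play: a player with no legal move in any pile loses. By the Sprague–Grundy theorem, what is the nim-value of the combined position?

All piles use S = {1, 4}:
n :  0  1  2  3  4  5  6  7  8  9 10 11 12 13 14 15 16 17 18
G :  0  1  0  1  2  0  1  0  1  2  0  1  0  1  2  0  1  0  1
Pile A: G(18) = 1.
Pile B: G(18) = 1.
Combined Grundy value = 1 ⊕ 1 = 0.

0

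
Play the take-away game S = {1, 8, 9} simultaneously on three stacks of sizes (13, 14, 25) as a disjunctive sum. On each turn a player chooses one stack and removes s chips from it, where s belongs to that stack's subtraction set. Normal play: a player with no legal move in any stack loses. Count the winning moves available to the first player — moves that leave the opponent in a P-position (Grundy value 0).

3

All stacks use S = {1, 8, 9}:
G(0) = 0
G(1) = mex{0} = 1
G(2) = mex{1} = 0
G(3) = mex{0} = 1
G(4) = mex{1} = 0
G(5) = mex{0} = 1
G(6) = mex{1} = 0
G(7) = mex{0} = 1
G(8) = mex{1,0} = 2
G(9) = mex{2,1,0} = 3
G(10) = mex{3,0,1} = 2
G(11) = mex{2,1,0} = 3
G(12) = mex{3,0,1} = 2
G(13) = mex{2,1,0} = 3
G(14) = mex{3,0,1} = 2
G(15) = mex{2,1,0} = 3
G(16) = mex{3,2,1} = 0
G(17) = mex{0,3,2} = 1
G(18) = mex{1,2,3} = 0
G(19) = mex{0,3,2} = 1
G(20) = mex{1,2,3} = 0
G(21) = mex{0,3,2} = 1
G(22) = mex{1,2,3} = 0
G(23) = mex{0,3,2} = 1
G(24) = mex{1,0,3} = 2
G(25) = mex{2,1,0} = 3
Stack A: G(13) = 3.
Stack B: G(14) = 2.
Stack C: G(25) = 3.
Combined Grundy value = 3 ⊕ 2 ⊕ 3 = 2.
A winning move leaves total XOR = 0, i.e. changes one component's Grundy value g to g ⊕ X where X is the current total.
Stack A: need g' = 3⊕2 = 1. Options: 13−1→G=2, 13−8→G=1, 13−9→G=0. Hits: 1.
Stack B: need g' = 2⊕2 = 0. Options: 14−1→G=3, 14−8→G=0, 14−9→G=1. Hits: 1.
Stack C: need g' = 3⊕2 = 1. Options: 25−1→G=2, 25−8→G=1, 25−9→G=0. Hits: 1.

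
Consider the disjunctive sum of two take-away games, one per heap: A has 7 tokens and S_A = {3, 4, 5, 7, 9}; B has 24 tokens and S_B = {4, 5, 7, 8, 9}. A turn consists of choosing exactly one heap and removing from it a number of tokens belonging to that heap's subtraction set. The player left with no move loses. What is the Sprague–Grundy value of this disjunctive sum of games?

0

Heap A, S = {3, 4, 5, 7, 9}:
n : 0 1 2 3 4 5 6 7
G : 0 0 0 1 1 1 2 2
G_A(7) = 2.
Heap B, S = {4, 5, 7, 8, 9}:
G(0) = 0
G(1) = mex{} = 0
G(2) = mex{} = 0
G(3) = mex{} = 0
G(4) = mex{0} = 1
G(5) = mex{0,0} = 1
G(6) = mex{0,0} = 1
G(7) = mex{0,0,0} = 1
G(8) = mex{1,0,0,0} = 2
G(9) = mex{1,1,0,0,0} = 2
G(10) = mex{1,1,0,0,0} = 2
G(11) = mex{1,1,1,0,0} = 2
G(12) = mex{2,1,1,1,0} = 3
G(13) = mex{2,2,1,1,1} = 0
G(14) = mex{2,2,1,1,1} = 0
G(15) = mex{2,2,2,1,1} = 0
G(16) = mex{3,2,2,2,1} = 0
G(17) = mex{0,3,2,2,2} = 1
G(18) = mex{0,0,2,2,2} = 1
G(19) = mex{0,0,3,2,2} = 1
G(20) = mex{0,0,0,3,2} = 1
G(21) = mex{1,0,0,0,3} = 2
G(22) = mex{1,1,0,0,0} = 2
G(23) = mex{1,1,0,0,0} = 2
G(24) = mex{1,1,1,0,0} = 2
G_B(24) = 2.
Combined Grundy value = 2 ⊕ 2 = 0.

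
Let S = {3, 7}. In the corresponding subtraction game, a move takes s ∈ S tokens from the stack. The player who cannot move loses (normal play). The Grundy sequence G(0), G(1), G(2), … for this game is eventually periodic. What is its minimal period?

10

n :  0  1  2  3  4  5  6  7  8  9 10 11 12 13 14 15 16 17 18 19 20 21
G :  0  0  0  1  1  1  0  2  2  1  0  0  0  1  1  1  0  2  2  1  0  0
G(n+10) = G(n) holds for n = 0,…,6 (a full window of length max(S) = 7), so the sequence is purely periodic with period 10.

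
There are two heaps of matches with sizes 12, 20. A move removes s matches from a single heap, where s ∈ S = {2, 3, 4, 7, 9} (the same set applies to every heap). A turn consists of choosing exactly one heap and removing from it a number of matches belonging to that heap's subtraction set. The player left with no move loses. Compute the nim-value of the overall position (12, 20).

4

All heaps use S = {2, 3, 4, 7, 9}:
G(0) = 0
G(1) = mex{} = 0
G(2) = mex{0} = 1
G(3) = mex{0,0} = 1
G(4) = mex{1,0,0} = 2
G(5) = mex{1,1,0} = 2
G(6) = mex{2,1,1} = 0
G(7) = mex{2,2,1,0} = 3
G(8) = mex{0,2,2,0} = 1
G(9) = mex{3,0,2,1,0} = 4
G(10) = mex{1,3,0,1,0} = 2
G(11) = mex{4,1,3,2,1} = 0
G(12) = mex{2,4,1,2,1} = 0
G(13) = mex{0,2,4,0,2} = 1
G(14) = mex{0,0,2,3,2} = 1
G(15) = mex{1,0,0,1,0} = 2
G(16) = mex{1,1,0,4,3} = 2
G(17) = mex{2,1,1,2,1} = 0
G(18) = mex{2,2,1,0,4} = 3
G(19) = mex{0,2,2,0,2} = 1
G(20) = mex{3,0,2,1,0} = 4
Heap A: G(12) = 0.
Heap B: G(20) = 4.
Combined Grundy value = 0 ⊕ 4 = 4.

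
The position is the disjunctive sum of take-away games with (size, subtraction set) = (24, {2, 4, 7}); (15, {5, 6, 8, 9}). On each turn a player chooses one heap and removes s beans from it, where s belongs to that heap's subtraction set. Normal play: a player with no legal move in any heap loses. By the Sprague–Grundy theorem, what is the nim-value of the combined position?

0

Heap A, S = {2, 4, 7}:
n :  0  1  2  3  4  5  6  7  8  9 10 11 12 13 14 15 16 17 18 19 20 21 22 23 24
G :  0  0  1  1  2  2  0  3  1  0  2  1  0  2  1  0  2  1  0  2  1  0  2  1  0
G_A(24) = 0.
Heap B, S = {5, 6, 8, 9}:
G(0) = 0
G(1) = mex{} = 0
G(2) = mex{} = 0
G(3) = mex{} = 0
G(4) = mex{} = 0
G(5) = mex{0} = 1
G(6) = mex{0,0} = 1
G(7) = mex{0,0} = 1
G(8) = mex{0,0,0} = 1
G(9) = mex{0,0,0,0} = 1
G(10) = mex{1,0,0,0} = 2
G(11) = mex{1,1,0,0} = 2
G(12) = mex{1,1,0,0} = 2
G(13) = mex{1,1,1,0} = 2
G(14) = mex{1,1,1,1} = 0
G(15) = mex{2,1,1,1} = 0
G_B(15) = 0.
Combined Grundy value = 0 ⊕ 0 = 0.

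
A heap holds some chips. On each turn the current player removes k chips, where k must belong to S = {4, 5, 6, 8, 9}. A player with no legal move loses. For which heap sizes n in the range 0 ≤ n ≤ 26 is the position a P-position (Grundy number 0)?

n :  0  1  2  3  4  5  6  7  8  9 10 11 12 13 14 15 16 17 18 19 20 21 22 23 24 25 26
G :  0  0  0  0  1  1  1  1  2  2  2  2  3  0  0  0  0  1  1  1  1  2  2  2  2  3  0
P-positions are exactly the n with G(n) = 0.

0, 1, 2, 3, 13, 14, 15, 16, 26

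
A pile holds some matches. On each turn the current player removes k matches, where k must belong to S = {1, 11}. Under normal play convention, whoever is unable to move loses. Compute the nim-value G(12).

0

n :  0  1  2  3  4  5  6  7  8  9 10 11 12
G :  0  1  0  1  0  1  0  1  0  1  0  1  0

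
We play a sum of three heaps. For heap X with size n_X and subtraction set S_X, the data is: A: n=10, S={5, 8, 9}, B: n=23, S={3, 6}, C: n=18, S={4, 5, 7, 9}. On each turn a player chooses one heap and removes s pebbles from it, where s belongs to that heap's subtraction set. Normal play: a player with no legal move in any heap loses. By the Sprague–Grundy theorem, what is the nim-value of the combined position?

2

Heap A, S = {5, 8, 9}:
G(0) = 0
G(1) = mex{} = 0
G(2) = mex{} = 0
G(3) = mex{} = 0
G(4) = mex{} = 0
G(5) = mex{0} = 1
G(6) = mex{0} = 1
G(7) = mex{0} = 1
G(8) = mex{0,0} = 1
G(9) = mex{0,0,0} = 1
G(10) = mex{1,0,0} = 2
G_A(10) = 2.
Heap B, S = {3, 6}:
G(0) = 0
G(1) = mex{} = 0
G(2) = mex{} = 0
G(3) = mex{0} = 1
G(4) = mex{0} = 1
G(5) = mex{0} = 1
G(6) = mex{1,0} = 2
G(7) = mex{1,0} = 2
G(8) = mex{1,0} = 2
G(9) = mex{2,1} = 0
G(10) = mex{2,1} = 0
G(11) = mex{2,1} = 0
G(12) = mex{0,2} = 1
G(13) = mex{0,2} = 1
G(14) = mex{0,2} = 1
G(15) = mex{1,0} = 2
G(16) = mex{1,0} = 2
G(17) = mex{1,0} = 2
G(18) = mex{2,1} = 0
G(19) = mex{2,1} = 0
G(20) = mex{2,1} = 0
G(21) = mex{0,2} = 1
G(22) = mex{0,2} = 1
G(23) = mex{0,2} = 1
G_B(23) = 1.
Heap C, S = {4, 5, 7, 9}:
G(0) = 0
G(1) = mex{} = 0
G(2) = mex{} = 0
G(3) = mex{} = 0
G(4) = mex{0} = 1
G(5) = mex{0,0} = 1
G(6) = mex{0,0} = 1
G(7) = mex{0,0,0} = 1
G(8) = mex{1,0,0} = 2
G(9) = mex{1,1,0,0} = 2
G(10) = mex{1,1,0,0} = 2
G(11) = mex{1,1,1,0} = 2
G(12) = mex{2,1,1,0} = 3
G(13) = mex{2,2,1,1} = 0
G(14) = mex{2,2,1,1} = 0
G(15) = mex{2,2,2,1} = 0
G(16) = mex{3,2,2,1} = 0
G(17) = mex{0,3,2,2} = 1
G(18) = mex{0,0,2,2} = 1
G_C(18) = 1.
Combined Grundy value = 2 ⊕ 1 ⊕ 1 = 2.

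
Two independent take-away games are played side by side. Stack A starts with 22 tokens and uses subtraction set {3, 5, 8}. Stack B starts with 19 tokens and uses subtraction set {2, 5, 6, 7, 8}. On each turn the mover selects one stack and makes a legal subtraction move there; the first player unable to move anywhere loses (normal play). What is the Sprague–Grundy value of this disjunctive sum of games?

1

Stack A, S = {3, 5, 8}:
n :  0  1  2  3  4  5  6  7  8  9 10 11 12 13 14 15 16 17 18 19 20 21 22
G :  0  0  0  1  1  1  2  2  2  3  3  0  0  0  1  1  1  2  2  2  3  3  0
G_A(22) = 0.
Stack B, S = {2, 5, 6, 7, 8}:
n :  0  1  2  3  4  5  6  7  8  9 10 11 12 13 14 15 16 17 18 19
G :  0  0  1  1  0  2  1  3  2  2  3  3  4  0  0  1  1  0  2  1
G_B(19) = 1.
Combined Grundy value = 0 ⊕ 1 = 1.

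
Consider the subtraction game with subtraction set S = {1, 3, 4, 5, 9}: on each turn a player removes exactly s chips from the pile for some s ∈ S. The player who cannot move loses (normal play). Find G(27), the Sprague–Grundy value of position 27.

n :  0  1  2  3  4  5  6  7  8  9 10 11 12 13 14 15 16 17 18 19 20 21 22 23 24 25 26 27
G :  0  1  0  1  2  3  2  3  0  1  0  1  2  3  2  3  0  1  0  1  2  3  2  3  0  1  0  1

1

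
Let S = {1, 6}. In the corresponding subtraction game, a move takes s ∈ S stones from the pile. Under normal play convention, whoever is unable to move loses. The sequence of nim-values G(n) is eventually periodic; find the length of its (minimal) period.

G(0) = 0
G(1) = mex{0} = 1
G(2) = mex{1} = 0
G(3) = mex{0} = 1
G(4) = mex{1} = 0
G(5) = mex{0} = 1
G(6) = mex{1,0} = 2
G(7) = mex{2,1} = 0
G(8) = mex{0,0} = 1
G(9) = mex{1,1} = 0
G(10) = mex{0,0} = 1
G(11) = mex{1,1} = 0
G(12) = mex{0,2} = 1
G(13) = mex{1,0} = 2
G(14) = mex{2,1} = 0
G(15) = mex{0,0} = 1
G(n+7) = G(n) holds for n = 0,…,5 (a full window of length max(S) = 6), so the sequence is purely periodic with period 7.

7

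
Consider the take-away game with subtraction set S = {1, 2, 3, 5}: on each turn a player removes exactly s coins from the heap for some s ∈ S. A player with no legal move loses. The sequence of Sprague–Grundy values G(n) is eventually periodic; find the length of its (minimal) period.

G(0) = 0
G(1) = mex{0} = 1
G(2) = mex{1,0} = 2
G(3) = mex{2,1,0} = 3
G(4) = mex{3,2,1} = 0
G(5) = mex{0,3,2,0} = 1
G(6) = mex{1,0,3,1} = 2
G(7) = mex{2,1,0,2} = 3
G(8) = mex{3,2,1,3} = 0
G(9) = mex{0,3,2,0} = 1
G(10) = mex{1,0,3,1} = 2
G(11) = mex{2,1,0,2} = 3
G(12) = mex{3,2,1,3} = 0
G(13) = mex{0,3,2,0} = 1
G(14) = mex{1,0,3,1} = 2
G(n+4) = G(n) holds for n = 0,…,4 (a full window of length max(S) = 5), so the sequence is purely periodic with period 4.

4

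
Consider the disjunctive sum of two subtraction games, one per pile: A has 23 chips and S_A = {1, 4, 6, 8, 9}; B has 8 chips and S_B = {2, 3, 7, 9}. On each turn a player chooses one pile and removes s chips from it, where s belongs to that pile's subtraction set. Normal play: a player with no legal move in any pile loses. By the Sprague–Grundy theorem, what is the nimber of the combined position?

Pile A, S = {1, 4, 6, 8, 9}:
G(0) = 0
G(1) = mex{0} = 1
G(2) = mex{1} = 0
G(3) = mex{0} = 1
G(4) = mex{1,0} = 2
G(5) = mex{2,1} = 0
G(6) = mex{0,0,0} = 1
G(7) = mex{1,1,1} = 0
G(8) = mex{0,2,0,0} = 1
G(9) = mex{1,0,1,1,0} = 2
G(10) = mex{2,1,2,0,1} = 3
G(11) = mex{3,0,0,1,0} = 2
G(12) = mex{2,1,1,2,1} = 0
G(13) = mex{0,2,0,0,2} = 1
G(14) = mex{1,3,1,1,0} = 2
G(15) = mex{2,2,2,0,1} = 3
G(16) = mex{3,0,3,1,0} = 2
G(17) = mex{2,1,2,2,1} = 0
G(18) = mex{0,2,0,3,2} = 1
G(19) = mex{1,3,1,2,3} = 0
G(20) = mex{0,2,2,0,2} = 1
G(21) = mex{1,0,3,1,0} = 2
G(22) = mex{2,1,2,2,1} = 0
G(23) = mex{0,0,0,3,2} = 1
G_A(23) = 1.
Pile B, S = {2, 3, 7, 9}:
n : 0 1 2 3 4 5 6 7 8
G : 0 0 1 1 2 0 0 1 1
G_B(8) = 1.
Combined Grundy value = 1 ⊕ 1 = 0.

0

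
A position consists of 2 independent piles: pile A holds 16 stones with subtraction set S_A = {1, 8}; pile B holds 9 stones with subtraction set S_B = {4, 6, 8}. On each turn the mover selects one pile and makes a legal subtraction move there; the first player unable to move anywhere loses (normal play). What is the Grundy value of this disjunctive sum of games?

3

Pile A, S = {1, 8}:
n :  0  1  2  3  4  5  6  7  8  9 10 11 12 13 14 15 16
G :  0  1  0  1  0  1  0  1  2  0  1  0  1  0  1  0  1
G_A(16) = 1.
Pile B, S = {4, 6, 8}:
G(0) = 0
G(1) = mex{} = 0
G(2) = mex{} = 0
G(3) = mex{} = 0
G(4) = mex{0} = 1
G(5) = mex{0} = 1
G(6) = mex{0,0} = 1
G(7) = mex{0,0} = 1
G(8) = mex{1,0,0} = 2
G(9) = mex{1,0,0} = 2
G_B(9) = 2.
Combined Grundy value = 1 ⊕ 2 = 3.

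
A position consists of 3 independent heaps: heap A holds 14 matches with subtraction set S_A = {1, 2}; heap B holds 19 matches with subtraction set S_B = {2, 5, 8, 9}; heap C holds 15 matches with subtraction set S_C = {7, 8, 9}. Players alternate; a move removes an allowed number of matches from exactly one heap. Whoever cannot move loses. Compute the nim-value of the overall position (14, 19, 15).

Heap A, S = {1, 2}:
G(0) = 0
G(1) = mex{0} = 1
G(2) = mex{1,0} = 2
G(3) = mex{2,1} = 0
G(4) = mex{0,2} = 1
G(5) = mex{1,0} = 2
G(6) = mex{2,1} = 0
G(7) = mex{0,2} = 1
G(8) = mex{1,0} = 2
G(9) = mex{2,1} = 0
G(10) = mex{0,2} = 1
G(11) = mex{1,0} = 2
G(12) = mex{2,1} = 0
G(13) = mex{0,2} = 1
G(14) = mex{1,0} = 2
G_A(14) = 2.
Heap B, S = {2, 5, 8, 9}:
G(0) = 0
G(1) = mex{} = 0
G(2) = mex{0} = 1
G(3) = mex{0} = 1
G(4) = mex{1} = 0
G(5) = mex{1,0} = 2
G(6) = mex{0,0} = 1
G(7) = mex{2,1} = 0
G(8) = mex{1,1,0} = 2
G(9) = mex{0,0,0,0} = 1
G(10) = mex{2,2,1,0} = 3
G(11) = mex{1,1,1,1} = 0
G(12) = mex{3,0,0,1} = 2
G(13) = mex{0,2,2,0} = 1
G(14) = mex{2,1,1,2} = 0
G(15) = mex{1,3,0,1} = 2
G(16) = mex{0,0,2,0} = 1
G(17) = mex{2,2,1,2} = 0
G(18) = mex{1,1,3,1} = 0
G(19) = mex{0,0,0,3} = 1
G_B(19) = 1.
Heap C, S = {7, 8, 9}:
n :  0  1  2  3  4  5  6  7  8  9 10 11 12 13 14 15
G :  0  0  0  0  0  0  0  1  1  1  1  1  1  1  2  2
G_C(15) = 2.
Combined Grundy value = 2 ⊕ 1 ⊕ 2 = 1.

1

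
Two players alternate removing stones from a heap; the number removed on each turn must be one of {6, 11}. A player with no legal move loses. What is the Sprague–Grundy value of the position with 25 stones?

1

G(0) = 0
G(1) = mex{} = 0
G(2) = mex{} = 0
G(3) = mex{} = 0
G(4) = mex{} = 0
G(5) = mex{} = 0
G(6) = mex{0} = 1
G(7) = mex{0} = 1
G(8) = mex{0} = 1
G(9) = mex{0} = 1
G(10) = mex{0} = 1
G(11) = mex{0,0} = 1
G(12) = mex{1,0} = 2
G(13) = mex{1,0} = 2
G(14) = mex{1,0} = 2
G(15) = mex{1,0} = 2
G(16) = mex{1,0} = 2
G(17) = mex{1,1} = 0
G(18) = mex{2,1} = 0
G(19) = mex{2,1} = 0
G(20) = mex{2,1} = 0
G(21) = mex{2,1} = 0
G(22) = mex{2,1} = 0
G(23) = mex{0,2} = 1
G(24) = mex{0,2} = 1
G(25) = mex{0,2} = 1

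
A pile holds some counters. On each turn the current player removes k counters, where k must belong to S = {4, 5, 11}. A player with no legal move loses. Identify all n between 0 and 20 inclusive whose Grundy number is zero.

G(0) = 0
G(1) = mex{} = 0
G(2) = mex{} = 0
G(3) = mex{} = 0
G(4) = mex{0} = 1
G(5) = mex{0,0} = 1
G(6) = mex{0,0} = 1
G(7) = mex{0,0} = 1
G(8) = mex{1,0} = 2
G(9) = mex{1,1} = 0
G(10) = mex{1,1} = 0
G(11) = mex{1,1,0} = 2
G(12) = mex{2,1,0} = 3
G(13) = mex{0,2,0} = 1
G(14) = mex{0,0,0} = 1
G(15) = mex{2,0,1} = 3
G(16) = mex{3,2,1} = 0
G(17) = mex{1,3,1} = 0
G(18) = mex{1,1,1} = 0
G(19) = mex{3,1,2} = 0
G(20) = mex{0,3,0} = 1
P-positions are exactly the n with G(n) = 0.

0, 1, 2, 3, 9, 10, 16, 17, 18, 19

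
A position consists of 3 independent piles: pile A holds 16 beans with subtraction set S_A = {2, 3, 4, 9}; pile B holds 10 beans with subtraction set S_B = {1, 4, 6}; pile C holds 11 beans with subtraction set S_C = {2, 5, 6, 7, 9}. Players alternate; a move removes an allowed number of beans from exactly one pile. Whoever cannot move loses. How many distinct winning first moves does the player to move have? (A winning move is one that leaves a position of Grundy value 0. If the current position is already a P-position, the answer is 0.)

3

Pile A, S = {2, 3, 4, 9}:
G(0) = 0
G(1) = mex{} = 0
G(2) = mex{0} = 1
G(3) = mex{0,0} = 1
G(4) = mex{1,0,0} = 2
G(5) = mex{1,1,0} = 2
G(6) = mex{2,1,1} = 0
G(7) = mex{2,2,1} = 0
G(8) = mex{0,2,2} = 1
G(9) = mex{0,0,2,0} = 1
G(10) = mex{1,0,0,0} = 2
G(11) = mex{1,1,0,1} = 2
G(12) = mex{2,1,1,1} = 0
G(13) = mex{2,2,1,2} = 0
G(14) = mex{0,2,2,2} = 1
G(15) = mex{0,0,2,0} = 1
G(16) = mex{1,0,0,0} = 2
G_A(16) = 2.
Pile B, S = {1, 4, 6}:
n :  0  1  2  3  4  5  6  7  8  9 10
G :  0  1  0  1  2  0  1  0  1  2  0
G_B(10) = 0.
Pile C, S = {2, 5, 6, 7, 9}:
G(0) = 0
G(1) = mex{} = 0
G(2) = mex{0} = 1
G(3) = mex{0} = 1
G(4) = mex{1} = 0
G(5) = mex{1,0} = 2
G(6) = mex{0,0,0} = 1
G(7) = mex{2,1,0,0} = 3
G(8) = mex{1,1,1,0} = 2
G(9) = mex{3,0,1,1,0} = 2
G(10) = mex{2,2,0,1,0} = 3
G(11) = mex{2,1,2,0,1} = 3
G_C(11) = 3.
Combined Grundy value = 2 ⊕ 0 ⊕ 3 = 1.
A winning move leaves total XOR = 0, i.e. changes one component's Grundy value g to g ⊕ X where X is the current total.
Pile A: need g' = 2⊕1 = 3. Options: 16−2→G=1, 16−3→G=0, 16−4→G=0, 16−9→G=0. Hits: 0.
Pile B: need g' = 0⊕1 = 1. Options: 10−1→G=2, 10−4→G=1, 10−6→G=2. Hits: 1.
Pile C: need g' = 3⊕1 = 2. Options: 11−2→G=2, 11−5→G=1, 11−6→G=2, 11−7→G=0, 11−9→G=1. Hits: 2.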